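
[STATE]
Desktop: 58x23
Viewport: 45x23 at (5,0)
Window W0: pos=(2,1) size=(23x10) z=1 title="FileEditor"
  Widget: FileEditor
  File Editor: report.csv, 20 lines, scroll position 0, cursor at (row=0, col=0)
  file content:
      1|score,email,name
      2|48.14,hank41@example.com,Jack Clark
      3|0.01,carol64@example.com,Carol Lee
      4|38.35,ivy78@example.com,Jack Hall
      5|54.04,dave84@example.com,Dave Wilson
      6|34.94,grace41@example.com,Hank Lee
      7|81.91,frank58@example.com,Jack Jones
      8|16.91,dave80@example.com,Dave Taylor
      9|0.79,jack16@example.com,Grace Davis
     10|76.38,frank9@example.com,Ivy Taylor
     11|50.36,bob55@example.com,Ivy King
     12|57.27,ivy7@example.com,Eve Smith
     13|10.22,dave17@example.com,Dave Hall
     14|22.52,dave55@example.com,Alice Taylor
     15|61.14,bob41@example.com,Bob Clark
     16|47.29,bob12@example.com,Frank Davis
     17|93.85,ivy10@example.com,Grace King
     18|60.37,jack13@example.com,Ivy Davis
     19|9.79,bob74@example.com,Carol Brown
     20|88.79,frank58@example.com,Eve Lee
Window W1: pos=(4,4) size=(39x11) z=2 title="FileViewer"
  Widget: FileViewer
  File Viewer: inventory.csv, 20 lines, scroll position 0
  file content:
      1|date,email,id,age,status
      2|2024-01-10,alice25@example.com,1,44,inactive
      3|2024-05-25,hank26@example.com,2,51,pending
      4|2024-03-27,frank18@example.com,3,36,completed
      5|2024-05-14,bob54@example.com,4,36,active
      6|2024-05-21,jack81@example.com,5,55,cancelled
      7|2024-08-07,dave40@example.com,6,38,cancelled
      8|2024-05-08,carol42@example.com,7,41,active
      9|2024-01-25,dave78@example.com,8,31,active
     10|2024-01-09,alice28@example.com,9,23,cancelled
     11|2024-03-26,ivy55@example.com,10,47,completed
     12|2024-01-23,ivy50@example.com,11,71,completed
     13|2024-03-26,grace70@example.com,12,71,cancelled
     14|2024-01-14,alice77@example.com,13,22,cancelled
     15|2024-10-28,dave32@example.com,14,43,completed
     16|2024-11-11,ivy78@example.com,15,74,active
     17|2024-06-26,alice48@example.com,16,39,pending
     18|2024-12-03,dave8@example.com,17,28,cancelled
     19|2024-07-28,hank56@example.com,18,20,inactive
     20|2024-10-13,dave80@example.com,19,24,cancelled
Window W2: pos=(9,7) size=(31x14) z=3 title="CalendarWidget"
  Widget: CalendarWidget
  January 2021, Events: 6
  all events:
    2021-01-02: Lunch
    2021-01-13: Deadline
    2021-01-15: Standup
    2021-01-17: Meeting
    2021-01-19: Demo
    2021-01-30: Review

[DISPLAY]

                                             
━━━━━━━━━━━━━━━━━━━┓                         
ileEditor          ┃                         
───────────────────┨                         
━━━━━━━━━━━━━━━━━━━━━━━━━━━━━━━━━━━━━┓       
 FileViewer                          ┃       
─────────────────────────────────────┨       
date┏━━━━━━━━━━━━━━━━━━━━━━━━━━━━━┓ ▲┃       
2024┃ CalendarWidget              ┃,█┃       
2024┠─────────────────────────────┨p░┃       
2024┃         January 2021        ┃,░┃       
2024┃Mo Tu We Th Fr Sa Su         ┃c░┃       
2024┃             1  2*  3        ┃c░┃       
2024┃ 4  5  6  7  8  9 10         ┃c▼┃       
━━━━┃11 12 13* 14 15* 16 17*      ┃━━┛       
    ┃18 19* 20 21 22 23 24        ┃          
    ┃25 26 27 28 29 30* 31        ┃          
    ┃                             ┃          
    ┃                             ┃          
    ┃                             ┃          
    ┗━━━━━━━━━━━━━━━━━━━━━━━━━━━━━┛          
                                             
                                             


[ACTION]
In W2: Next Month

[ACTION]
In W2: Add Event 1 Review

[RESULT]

                                             
━━━━━━━━━━━━━━━━━━━┓                         
ileEditor          ┃                         
───────────────────┨                         
━━━━━━━━━━━━━━━━━━━━━━━━━━━━━━━━━━━━━┓       
 FileViewer                          ┃       
─────────────────────────────────────┨       
date┏━━━━━━━━━━━━━━━━━━━━━━━━━━━━━┓ ▲┃       
2024┃ CalendarWidget              ┃,█┃       
2024┠─────────────────────────────┨p░┃       
2024┃        February 2021        ┃,░┃       
2024┃Mo Tu We Th Fr Sa Su         ┃c░┃       
2024┃ 1*  2  3  4  5  6  7        ┃c░┃       
2024┃ 8  9 10 11 12 13 14         ┃c▼┃       
━━━━┃15 16 17 18 19 20 21         ┃━━┛       
    ┃22 23 24 25 26 27 28         ┃          
    ┃                             ┃          
    ┃                             ┃          
    ┃                             ┃          
    ┃                             ┃          
    ┗━━━━━━━━━━━━━━━━━━━━━━━━━━━━━┛          
                                             
                                             


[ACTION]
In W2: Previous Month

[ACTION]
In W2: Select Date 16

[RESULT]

                                             
━━━━━━━━━━━━━━━━━━━┓                         
ileEditor          ┃                         
───────────────────┨                         
━━━━━━━━━━━━━━━━━━━━━━━━━━━━━━━━━━━━━┓       
 FileViewer                          ┃       
─────────────────────────────────────┨       
date┏━━━━━━━━━━━━━━━━━━━━━━━━━━━━━┓ ▲┃       
2024┃ CalendarWidget              ┃,█┃       
2024┠─────────────────────────────┨p░┃       
2024┃         January 2021        ┃,░┃       
2024┃Mo Tu We Th Fr Sa Su         ┃c░┃       
2024┃             1  2*  3        ┃c░┃       
2024┃ 4  5  6  7  8  9 10         ┃c▼┃       
━━━━┃11 12 13* 14 15* [16] 17*    ┃━━┛       
    ┃18 19* 20 21 22 23 24        ┃          
    ┃25 26 27 28 29 30* 31        ┃          
    ┃                             ┃          
    ┃                             ┃          
    ┃                             ┃          
    ┗━━━━━━━━━━━━━━━━━━━━━━━━━━━━━┛          
                                             
                                             


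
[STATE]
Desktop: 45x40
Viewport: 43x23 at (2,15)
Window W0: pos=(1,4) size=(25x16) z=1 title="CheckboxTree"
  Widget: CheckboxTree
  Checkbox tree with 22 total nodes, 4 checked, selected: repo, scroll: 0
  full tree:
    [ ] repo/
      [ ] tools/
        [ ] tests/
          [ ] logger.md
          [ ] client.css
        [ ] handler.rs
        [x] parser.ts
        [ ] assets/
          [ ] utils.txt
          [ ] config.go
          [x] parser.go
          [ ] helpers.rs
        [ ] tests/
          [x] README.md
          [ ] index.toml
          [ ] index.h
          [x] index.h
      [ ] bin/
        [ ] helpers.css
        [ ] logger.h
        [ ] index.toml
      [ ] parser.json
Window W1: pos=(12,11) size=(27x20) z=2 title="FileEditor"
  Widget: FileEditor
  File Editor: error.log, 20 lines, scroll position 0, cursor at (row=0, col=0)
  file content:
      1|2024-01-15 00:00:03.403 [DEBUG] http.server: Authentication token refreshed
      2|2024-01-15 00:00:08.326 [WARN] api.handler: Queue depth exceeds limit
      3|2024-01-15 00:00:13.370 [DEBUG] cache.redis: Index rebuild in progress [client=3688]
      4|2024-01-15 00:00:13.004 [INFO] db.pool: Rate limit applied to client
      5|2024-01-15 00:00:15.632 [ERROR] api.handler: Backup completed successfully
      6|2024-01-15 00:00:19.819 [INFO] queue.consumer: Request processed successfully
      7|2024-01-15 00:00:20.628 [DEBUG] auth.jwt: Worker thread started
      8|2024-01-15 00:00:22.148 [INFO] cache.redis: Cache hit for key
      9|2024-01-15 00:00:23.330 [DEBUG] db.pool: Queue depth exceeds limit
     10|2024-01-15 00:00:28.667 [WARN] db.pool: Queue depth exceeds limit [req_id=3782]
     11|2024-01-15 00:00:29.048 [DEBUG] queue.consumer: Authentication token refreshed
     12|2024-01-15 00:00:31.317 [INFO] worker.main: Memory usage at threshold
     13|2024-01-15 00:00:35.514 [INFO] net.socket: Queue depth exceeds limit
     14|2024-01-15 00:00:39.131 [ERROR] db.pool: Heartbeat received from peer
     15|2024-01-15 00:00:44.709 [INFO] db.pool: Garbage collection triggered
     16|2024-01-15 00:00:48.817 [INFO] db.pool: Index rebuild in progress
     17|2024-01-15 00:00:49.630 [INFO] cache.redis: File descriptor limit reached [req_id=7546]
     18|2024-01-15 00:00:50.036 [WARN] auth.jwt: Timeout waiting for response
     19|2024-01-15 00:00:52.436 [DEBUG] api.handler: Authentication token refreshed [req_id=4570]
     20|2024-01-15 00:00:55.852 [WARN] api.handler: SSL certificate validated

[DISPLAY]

       [ ]┃2024-01-15 00:00:08.326 █┃      
       [ ]┃2024-01-15 00:00:13.370 ░┃      
       [x]┃2024-01-15 00:00:13.004 ░┃      
       [ ]┃2024-01-15 00:00:15.632 ░┃      
━━━━━━━━━━┃2024-01-15 00:00:19.819 ░┃      
          ┃2024-01-15 00:00:20.628 ░┃      
          ┃2024-01-15 00:00:22.148 ░┃      
          ┃2024-01-15 00:00:23.330 ░┃      
          ┃2024-01-15 00:00:28.667 ░┃      
          ┃2024-01-15 00:00:29.048 ░┃      
          ┃2024-01-15 00:00:31.317 ░┃      
          ┃2024-01-15 00:00:35.514 ░┃      
          ┃2024-01-15 00:00:39.131 ░┃      
          ┃2024-01-15 00:00:44.709 ░┃      
          ┃2024-01-15 00:00:48.817 ▼┃      
          ┗━━━━━━━━━━━━━━━━━━━━━━━━━┛      
                                           
                                           
                                           
                                           
                                           
                                           
                                           


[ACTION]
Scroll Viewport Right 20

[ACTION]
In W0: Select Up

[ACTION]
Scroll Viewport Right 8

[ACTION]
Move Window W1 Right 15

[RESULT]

       [ ] utils┃2024-01-15 00:00:08.326 █┃
       [ ] confi┃2024-01-15 00:00:13.370 ░┃
       [x] parse┃2024-01-15 00:00:13.004 ░┃
       [ ] helpe┃2024-01-15 00:00:15.632 ░┃
━━━━━━━━━━━━━━━━┃2024-01-15 00:00:19.819 ░┃
                ┃2024-01-15 00:00:20.628 ░┃
                ┃2024-01-15 00:00:22.148 ░┃
                ┃2024-01-15 00:00:23.330 ░┃
                ┃2024-01-15 00:00:28.667 ░┃
                ┃2024-01-15 00:00:29.048 ░┃
                ┃2024-01-15 00:00:31.317 ░┃
                ┃2024-01-15 00:00:35.514 ░┃
                ┃2024-01-15 00:00:39.131 ░┃
                ┃2024-01-15 00:00:44.709 ░┃
                ┃2024-01-15 00:00:48.817 ▼┃
                ┗━━━━━━━━━━━━━━━━━━━━━━━━━┛
                                           
                                           
                                           
                                           
                                           
                                           
                                           


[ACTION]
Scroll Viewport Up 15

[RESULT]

                                           
                                           
                                           
                                           
━━━━━━━━━━━━━━━━━━━━━━━┓                   
 CheckboxTree          ┃                   
───────────────────────┨                   
>[-] repo/             ┃                   
   [-] tools/          ┃                   
     [ ] tests/        ┃                   
       [ ] logger.md   ┃                   
       [ ] clien┏━━━━━━━━━━━━━━━━━━━━━━━━━┓
     [ ] handler┃ FileEditor              ┃
     [x] parser.┠─────────────────────────┨
     [-] assets/┃█024-01-15 00:00:03.403 ▲┃
       [ ] utils┃2024-01-15 00:00:08.326 █┃
       [ ] confi┃2024-01-15 00:00:13.370 ░┃
       [x] parse┃2024-01-15 00:00:13.004 ░┃
       [ ] helpe┃2024-01-15 00:00:15.632 ░┃
━━━━━━━━━━━━━━━━┃2024-01-15 00:00:19.819 ░┃
                ┃2024-01-15 00:00:20.628 ░┃
                ┃2024-01-15 00:00:22.148 ░┃
                ┃2024-01-15 00:00:23.330 ░┃


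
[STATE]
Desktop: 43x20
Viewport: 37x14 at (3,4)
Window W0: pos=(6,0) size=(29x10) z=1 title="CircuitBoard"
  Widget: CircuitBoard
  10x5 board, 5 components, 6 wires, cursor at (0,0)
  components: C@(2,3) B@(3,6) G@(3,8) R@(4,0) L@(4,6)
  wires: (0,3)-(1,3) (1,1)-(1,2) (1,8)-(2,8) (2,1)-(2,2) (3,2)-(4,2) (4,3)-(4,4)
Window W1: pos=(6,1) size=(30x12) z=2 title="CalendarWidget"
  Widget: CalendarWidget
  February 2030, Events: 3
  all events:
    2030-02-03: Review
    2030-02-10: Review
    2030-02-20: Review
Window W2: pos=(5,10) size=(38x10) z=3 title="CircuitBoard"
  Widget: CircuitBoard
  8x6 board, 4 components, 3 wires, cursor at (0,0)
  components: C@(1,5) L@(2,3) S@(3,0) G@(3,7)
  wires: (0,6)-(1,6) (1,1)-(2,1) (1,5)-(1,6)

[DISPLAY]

   ┃       February 2030        ┃    
   ┃Mo Tu We Th Fr Sa Su        ┃    
   ┃             1  2  3*       ┃    
   ┃ 4  5  6  7  8  9 10*       ┃    
   ┃11 12 13 14 15 16 17        ┃    
   ┃18 19 20* 21 22 23 24       ┃    
  ┏━━━━━━━━━━━━━━━━━━━━━━━━━━━━━━━━━━
  ┃ CircuitBoard                     
  ┠──────────────────────────────────
  ┃   0 1 2 3 4 5 6 7                
  ┃0  [.]                      ·     
  ┃                            │     
  ┃1       ·               C ─ ·     
  ┃        │                         


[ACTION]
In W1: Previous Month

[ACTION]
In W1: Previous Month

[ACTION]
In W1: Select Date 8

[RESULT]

   ┃       December 2029        ┃    
   ┃Mo Tu We Th Fr Sa Su        ┃    
   ┃                1  2        ┃    
   ┃ 3  4  5  6  7 [ 8]  9      ┃    
   ┃10 11 12 13 14 15 16        ┃    
   ┃17 18 19 20 21 22 23        ┃    
  ┏━━━━━━━━━━━━━━━━━━━━━━━━━━━━━━━━━━
  ┃ CircuitBoard                     
  ┠──────────────────────────────────
  ┃   0 1 2 3 4 5 6 7                
  ┃0  [.]                      ·     
  ┃                            │     
  ┃1       ·               C ─ ·     
  ┃        │                         


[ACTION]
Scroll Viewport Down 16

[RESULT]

   ┃                1  2        ┃    
   ┃ 3  4  5  6  7 [ 8]  9      ┃    
   ┃10 11 12 13 14 15 16        ┃    
   ┃17 18 19 20 21 22 23        ┃    
  ┏━━━━━━━━━━━━━━━━━━━━━━━━━━━━━━━━━━
  ┃ CircuitBoard                     
  ┠──────────────────────────────────
  ┃   0 1 2 3 4 5 6 7                
  ┃0  [.]                      ·     
  ┃                            │     
  ┃1       ·               C ─ ·     
  ┃        │                         
  ┃2       ·       L                 
  ┗━━━━━━━━━━━━━━━━━━━━━━━━━━━━━━━━━━


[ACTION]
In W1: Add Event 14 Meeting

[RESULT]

   ┃                1  2        ┃    
   ┃ 3  4  5  6  7 [ 8]  9      ┃    
   ┃10 11 12 13 14* 15 16       ┃    
   ┃17 18 19 20 21 22 23        ┃    
  ┏━━━━━━━━━━━━━━━━━━━━━━━━━━━━━━━━━━
  ┃ CircuitBoard                     
  ┠──────────────────────────────────
  ┃   0 1 2 3 4 5 6 7                
  ┃0  [.]                      ·     
  ┃                            │     
  ┃1       ·               C ─ ·     
  ┃        │                         
  ┃2       ·       L                 
  ┗━━━━━━━━━━━━━━━━━━━━━━━━━━━━━━━━━━


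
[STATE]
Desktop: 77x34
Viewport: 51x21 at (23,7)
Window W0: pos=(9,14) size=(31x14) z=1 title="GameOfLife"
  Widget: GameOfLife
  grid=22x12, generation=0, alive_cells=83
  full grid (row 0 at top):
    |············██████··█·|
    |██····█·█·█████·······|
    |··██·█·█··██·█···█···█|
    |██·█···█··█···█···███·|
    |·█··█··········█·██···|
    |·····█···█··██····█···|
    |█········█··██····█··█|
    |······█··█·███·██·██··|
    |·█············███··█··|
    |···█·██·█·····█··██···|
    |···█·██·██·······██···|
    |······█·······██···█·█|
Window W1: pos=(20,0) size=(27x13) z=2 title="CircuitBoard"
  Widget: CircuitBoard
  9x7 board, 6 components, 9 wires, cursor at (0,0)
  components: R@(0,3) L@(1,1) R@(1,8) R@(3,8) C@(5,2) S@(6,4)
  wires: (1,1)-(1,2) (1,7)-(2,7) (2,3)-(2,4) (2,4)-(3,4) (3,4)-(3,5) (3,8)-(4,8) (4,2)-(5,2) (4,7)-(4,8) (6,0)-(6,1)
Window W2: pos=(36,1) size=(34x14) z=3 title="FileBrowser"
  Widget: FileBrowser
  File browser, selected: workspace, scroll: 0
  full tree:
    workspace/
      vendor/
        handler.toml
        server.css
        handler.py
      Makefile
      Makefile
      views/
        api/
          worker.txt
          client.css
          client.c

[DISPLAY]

             ┃    Makefile                    ┃    
             ┃    [+] views/                  ┃    
             ┃                                ┃    
             ┃                                ┃    
             ┃                                ┃    
━━━━━━━━━━━━━┃                                ┃    
             ┃                                ┃    
━━━━━━━━━━━━━┗━━━━━━━━━━━━━━━━━━━━━━━━━━━━━━━━┛    
                ┃                                  
────────────────┨                                  
                ┃                                  
██·······       ┃                                  
█···█···█       ┃                                  
·█···███·       ┃                                  
··█·██···       ┃                                  
█····█···       ┃                                  
█····█··█       ┃                                  
█·██·██··       ┃                                  
·███··█··       ┃                                  
·█··██···       ┃                                  
━━━━━━━━━━━━━━━━┛                                  


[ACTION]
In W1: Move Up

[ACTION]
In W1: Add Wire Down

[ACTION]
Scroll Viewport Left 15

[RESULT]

            ┃               ┃    Makefile          
            ┃2              ┃    [+] views/        
            ┃               ┃                      
            ┃3              ┃                      
            ┃               ┃                      
            ┗━━━━━━━━━━━━━━━┃                      
                            ┃                      
 ┏━━━━━━━━━━━━━━━━━━━━━━━━━━┗━━━━━━━━━━━━━━━━━━━━━━
 ┃ GameOfLife                  ┃                   
 ┠─────────────────────────────┨                   
 ┃Gen: 0                       ┃                   
 ┃██····█·█·█████·······       ┃                   
 ┃··██·█·█··██·█···█···█       ┃                   
 ┃██·█···█··█···█···███·       ┃                   
 ┃·█··█··········█·██···       ┃                   
 ┃·····█···█··██····█···       ┃                   
 ┃█········█··██····█··█       ┃                   
 ┃······█··█·███·██·██··       ┃                   
 ┃·█············███··█··       ┃                   
 ┃···█·██·█·····█··██···       ┃                   
 ┗━━━━━━━━━━━━━━━━━━━━━━━━━━━━━┛                   


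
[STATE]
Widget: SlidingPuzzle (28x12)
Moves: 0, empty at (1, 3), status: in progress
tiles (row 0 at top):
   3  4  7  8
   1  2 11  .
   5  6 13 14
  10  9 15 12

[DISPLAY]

┌────┬────┬────┬────┐       
│  3 │  4 │  7 │  8 │       
├────┼────┼────┼────┤       
│  1 │  2 │ 11 │    │       
├────┼────┼────┼────┤       
│  5 │  6 │ 13 │ 14 │       
├────┼────┼────┼────┤       
│ 10 │  9 │ 15 │ 12 │       
└────┴────┴────┴────┘       
Moves: 0                    
                            
                            


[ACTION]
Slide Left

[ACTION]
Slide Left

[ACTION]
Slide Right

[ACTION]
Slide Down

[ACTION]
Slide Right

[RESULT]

┌────┬────┬────┬────┐       
│  3 │    │  4 │  8 │       
├────┼────┼────┼────┤       
│  1 │  2 │  7 │ 11 │       
├────┼────┼────┼────┤       
│  5 │  6 │ 13 │ 14 │       
├────┼────┼────┼────┤       
│ 10 │  9 │ 15 │ 12 │       
└────┴────┴────┴────┘       
Moves: 3                    
                            
                            


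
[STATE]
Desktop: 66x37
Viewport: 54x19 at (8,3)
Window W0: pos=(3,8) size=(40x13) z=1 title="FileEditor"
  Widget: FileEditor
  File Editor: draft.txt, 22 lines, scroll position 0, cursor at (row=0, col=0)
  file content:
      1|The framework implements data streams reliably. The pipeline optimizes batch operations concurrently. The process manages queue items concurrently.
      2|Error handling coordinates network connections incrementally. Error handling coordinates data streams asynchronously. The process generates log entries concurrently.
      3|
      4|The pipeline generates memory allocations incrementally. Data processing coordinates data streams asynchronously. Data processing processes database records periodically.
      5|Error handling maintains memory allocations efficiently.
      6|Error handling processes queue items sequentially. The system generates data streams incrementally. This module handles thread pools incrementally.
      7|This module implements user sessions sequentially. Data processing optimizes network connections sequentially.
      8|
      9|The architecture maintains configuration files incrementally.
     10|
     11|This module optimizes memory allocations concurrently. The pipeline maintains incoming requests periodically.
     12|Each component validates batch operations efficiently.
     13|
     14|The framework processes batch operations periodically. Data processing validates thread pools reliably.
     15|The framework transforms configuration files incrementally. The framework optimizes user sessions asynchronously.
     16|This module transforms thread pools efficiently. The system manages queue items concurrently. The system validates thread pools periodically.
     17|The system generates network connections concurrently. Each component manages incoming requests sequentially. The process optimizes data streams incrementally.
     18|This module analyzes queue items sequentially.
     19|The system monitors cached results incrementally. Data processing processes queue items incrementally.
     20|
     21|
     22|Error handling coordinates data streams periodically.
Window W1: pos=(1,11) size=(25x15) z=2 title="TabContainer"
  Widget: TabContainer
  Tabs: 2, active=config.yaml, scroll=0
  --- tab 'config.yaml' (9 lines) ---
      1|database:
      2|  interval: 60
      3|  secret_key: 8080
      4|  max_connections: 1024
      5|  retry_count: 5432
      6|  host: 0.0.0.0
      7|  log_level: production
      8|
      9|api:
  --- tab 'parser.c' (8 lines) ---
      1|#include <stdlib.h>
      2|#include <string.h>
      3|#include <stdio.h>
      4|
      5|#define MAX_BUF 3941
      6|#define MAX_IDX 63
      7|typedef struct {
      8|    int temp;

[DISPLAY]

                                                      
                                                      
                                                      
                                                      
                                                      
━━━━━━━━━━━━━━━━━━━━━━━━━━━━━━━━━━┓                   
eEditor                           ┃                   
──────────────────────────────────┨                   
━━━━━━━━━━━━━━━━━┓ts data streams▲┃                   
ntainer          ┃ates network co█┃                   
─────────────────┨               ░┃                   
g.yaml]│ parser.c┃ memory allocat░┃                   
─────────────────┃ns memory alloc░┃                   
se:              ┃es queue items ░┃                   
rval: 60         ┃ user sessions ░┃                   
et_key: 8080     ┃               ░┃                   
connections: 1024┃ains configurat▼┃                   
y_count: 5432    ┃━━━━━━━━━━━━━━━━┛                   
: 0.0.0.0        ┃                                    


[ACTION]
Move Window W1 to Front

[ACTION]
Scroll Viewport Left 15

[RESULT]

                                                      
                                                      
                                                      
                                                      
                                                      
   ┏━━━━━━━━━━━━━━━━━━━━━━━━━━━━━━━━━━━━━━┓           
   ┃ FileEditor                           ┃           
   ┠──────────────────────────────────────┨           
 ┏━━━━━━━━━━━━━━━━━━━━━━━┓ts data streams▲┃           
 ┃ TabContainer          ┃ates network co█┃           
 ┠───────────────────────┨               ░┃           
 ┃[config.yaml]│ parser.c┃ memory allocat░┃           
 ┃───────────────────────┃ns memory alloc░┃           
 ┃database:              ┃es queue items ░┃           
 ┃  interval: 60         ┃ user sessions ░┃           
 ┃  secret_key: 8080     ┃               ░┃           
 ┃  max_connections: 1024┃ains configurat▼┃           
 ┃  retry_count: 5432    ┃━━━━━━━━━━━━━━━━┛           
 ┃  host: 0.0.0.0        ┃                            


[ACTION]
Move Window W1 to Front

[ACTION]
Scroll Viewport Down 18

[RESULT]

 ┃  secret_key: 8080     ┃               ░┃           
 ┃  max_connections: 1024┃ains configurat▼┃           
 ┃  retry_count: 5432    ┃━━━━━━━━━━━━━━━━┛           
 ┃  host: 0.0.0.0        ┃                            
 ┃  log_level: production┃                            
 ┃                       ┃                            
 ┃api:                   ┃                            
 ┗━━━━━━━━━━━━━━━━━━━━━━━┛                            
                                                      
                                                      
                                                      
                                                      
                                                      
                                                      
                                                      
                                                      
                                                      
                                                      
                                                      


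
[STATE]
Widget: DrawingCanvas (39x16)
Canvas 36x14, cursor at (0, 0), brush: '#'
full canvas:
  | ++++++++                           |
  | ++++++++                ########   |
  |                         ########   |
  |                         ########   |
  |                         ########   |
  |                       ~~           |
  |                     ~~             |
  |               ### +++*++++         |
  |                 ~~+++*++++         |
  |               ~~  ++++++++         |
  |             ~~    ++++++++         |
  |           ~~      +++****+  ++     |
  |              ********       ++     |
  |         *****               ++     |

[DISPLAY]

+++++++++                              
 ++++++++                ########      
                         ########      
                         ########      
                         ########      
                       ~~              
                     ~~                
               ### +++*++++            
                 ~~+++*++++            
               ~~  ++++++++            
             ~~    ++++++++            
           ~~      +++****+  ++        
              ********       ++        
         *****               ++        
                                       
                                       


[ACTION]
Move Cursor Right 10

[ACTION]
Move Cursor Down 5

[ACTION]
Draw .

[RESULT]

 ++++++++                              
 ++++++++                ########      
                         ########      
                         ########      
                         ########      
          .            ~~              
                     ~~                
               ### +++*++++            
                 ~~+++*++++            
               ~~  ++++++++            
             ~~    ++++++++            
           ~~      +++****+  ++        
              ********       ++        
         *****               ++        
                                       
                                       


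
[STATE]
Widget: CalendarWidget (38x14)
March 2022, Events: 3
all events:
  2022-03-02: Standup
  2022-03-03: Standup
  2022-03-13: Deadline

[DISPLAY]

              March 2022              
Mo Tu We Th Fr Sa Su                  
    1  2*  3*  4  5  6                
 7  8  9 10 11 12 13*                 
14 15 16 17 18 19 20                  
21 22 23 24 25 26 27                  
28 29 30 31                           
                                      
                                      
                                      
                                      
                                      
                                      
                                      


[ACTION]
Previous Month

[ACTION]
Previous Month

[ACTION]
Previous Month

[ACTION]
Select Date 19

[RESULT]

            December 2021             
Mo Tu We Th Fr Sa Su                  
       1  2  3  4  5                  
 6  7  8  9 10 11 12                  
13 14 15 16 17 18 [19]                
20 21 22 23 24 25 26                  
27 28 29 30 31                        
                                      
                                      
                                      
                                      
                                      
                                      
                                      


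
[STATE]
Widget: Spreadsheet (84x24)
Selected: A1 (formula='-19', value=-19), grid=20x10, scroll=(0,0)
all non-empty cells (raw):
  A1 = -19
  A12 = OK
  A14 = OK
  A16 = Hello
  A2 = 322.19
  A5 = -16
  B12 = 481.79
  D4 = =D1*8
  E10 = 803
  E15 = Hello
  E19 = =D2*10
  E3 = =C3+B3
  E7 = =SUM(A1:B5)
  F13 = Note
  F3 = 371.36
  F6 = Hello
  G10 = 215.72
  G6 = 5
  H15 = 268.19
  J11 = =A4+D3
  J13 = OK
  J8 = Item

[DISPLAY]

A1: -19                                                                             
       A       B       C       D       E       F       G       H       I       J    
------------------------------------------------------------------------------------
  1    [-19]       0       0       0       0       0       0       0       0       0
  2   322.19       0       0       0       0       0       0       0       0       0
  3        0       0       0       0       0  371.36       0       0       0       0
  4        0       0       0       0       0       0       0       0       0       0
  5      -16       0       0       0       0       0       0       0       0       0
  6        0       0       0       0       0Hello          5       0       0       0
  7        0       0       0       0  287.19       0       0       0       0       0
  8        0       0       0       0       0       0       0       0       0Item    
  9        0       0       0       0       0       0       0       0       0       0
 10        0       0       0       0     803       0  215.72       0       0       0
 11        0       0       0       0       0       0       0       0       0       0
 12 OK        481.79       0       0       0       0       0       0       0       0
 13        0       0       0       0       0Note           0       0       0OK      
 14 OK             0       0       0       0       0       0       0       0       0
 15        0       0       0       0Hello          0       0  268.19       0       0
 16 Hello          0       0       0       0       0       0       0       0       0
 17        0       0       0       0       0       0       0       0       0       0
 18        0       0       0       0       0       0       0       0       0       0
 19        0       0       0       0       0       0       0       0       0       0
 20        0       0       0       0       0       0       0       0       0       0
                                                                                    


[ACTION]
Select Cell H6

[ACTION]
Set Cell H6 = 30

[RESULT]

H6: 30                                                                              
       A       B       C       D       E       F       G       H       I       J    
------------------------------------------------------------------------------------
  1      -19       0       0       0       0       0       0       0       0       0
  2   322.19       0       0       0       0       0       0       0       0       0
  3        0       0       0       0       0  371.36       0       0       0       0
  4        0       0       0       0       0       0       0       0       0       0
  5      -16       0       0       0       0       0       0       0       0       0
  6        0       0       0       0       0Hello          5    [30]       0       0
  7        0       0       0       0  287.19       0       0       0       0       0
  8        0       0       0       0       0       0       0       0       0Item    
  9        0       0       0       0       0       0       0       0       0       0
 10        0       0       0       0     803       0  215.72       0       0       0
 11        0       0       0       0       0       0       0       0       0       0
 12 OK        481.79       0       0       0       0       0       0       0       0
 13        0       0       0       0       0Note           0       0       0OK      
 14 OK             0       0       0       0       0       0       0       0       0
 15        0       0       0       0Hello          0       0  268.19       0       0
 16 Hello          0       0       0       0       0       0       0       0       0
 17        0       0       0       0       0       0       0       0       0       0
 18        0       0       0       0       0       0       0       0       0       0
 19        0       0       0       0       0       0       0       0       0       0
 20        0       0       0       0       0       0       0       0       0       0
                                                                                    


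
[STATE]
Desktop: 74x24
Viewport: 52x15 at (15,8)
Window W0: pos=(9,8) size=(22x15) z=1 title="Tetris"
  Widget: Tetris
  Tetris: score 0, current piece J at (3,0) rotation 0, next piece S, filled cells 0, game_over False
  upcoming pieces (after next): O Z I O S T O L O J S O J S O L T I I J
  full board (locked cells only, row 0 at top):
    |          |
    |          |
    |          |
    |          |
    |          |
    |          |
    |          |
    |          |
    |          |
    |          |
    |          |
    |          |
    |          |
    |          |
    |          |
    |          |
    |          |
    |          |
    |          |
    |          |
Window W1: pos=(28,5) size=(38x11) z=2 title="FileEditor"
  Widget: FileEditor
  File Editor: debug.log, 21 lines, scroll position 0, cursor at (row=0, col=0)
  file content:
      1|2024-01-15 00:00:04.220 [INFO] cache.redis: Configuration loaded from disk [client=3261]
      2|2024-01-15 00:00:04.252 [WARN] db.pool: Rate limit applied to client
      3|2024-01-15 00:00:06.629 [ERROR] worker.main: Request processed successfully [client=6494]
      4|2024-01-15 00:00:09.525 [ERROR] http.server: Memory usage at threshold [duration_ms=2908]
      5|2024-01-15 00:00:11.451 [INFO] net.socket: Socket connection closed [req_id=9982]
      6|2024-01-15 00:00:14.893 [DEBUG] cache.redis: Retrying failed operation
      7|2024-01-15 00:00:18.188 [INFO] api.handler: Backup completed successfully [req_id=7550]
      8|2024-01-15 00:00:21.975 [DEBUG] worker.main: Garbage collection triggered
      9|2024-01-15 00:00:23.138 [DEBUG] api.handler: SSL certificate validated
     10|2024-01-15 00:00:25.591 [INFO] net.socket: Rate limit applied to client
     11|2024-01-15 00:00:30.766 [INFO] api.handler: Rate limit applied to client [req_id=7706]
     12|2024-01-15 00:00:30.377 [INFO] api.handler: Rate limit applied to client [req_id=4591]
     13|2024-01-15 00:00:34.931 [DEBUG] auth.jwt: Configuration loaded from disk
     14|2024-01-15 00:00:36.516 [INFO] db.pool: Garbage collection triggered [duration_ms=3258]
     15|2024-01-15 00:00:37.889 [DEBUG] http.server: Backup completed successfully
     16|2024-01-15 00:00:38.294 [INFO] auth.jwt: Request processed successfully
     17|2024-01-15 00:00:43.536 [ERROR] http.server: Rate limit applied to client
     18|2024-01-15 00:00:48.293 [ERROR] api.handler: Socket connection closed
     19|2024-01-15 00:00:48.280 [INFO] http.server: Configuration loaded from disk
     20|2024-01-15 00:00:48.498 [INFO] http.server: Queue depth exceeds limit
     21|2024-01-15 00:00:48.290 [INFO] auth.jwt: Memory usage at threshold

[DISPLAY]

━━━━━━━━━━━━━┃█024-01-15 00:00:04.220 [INFO] cach▲┃ 
is           ┃2024-01-15 00:00:04.252 [WARN] db.p█┃ 
─────────────┃2024-01-15 00:00:06.629 [ERROR] wor░┃ 
     │Next:  ┃2024-01-15 00:00:09.525 [ERROR] htt░┃ 
     │ ░░    ┃2024-01-15 00:00:11.451 [INFO] net.░┃ 
     │░░     ┃2024-01-15 00:00:14.893 [DEBUG] cac░┃ 
     │       ┃2024-01-15 00:00:18.188 [INFO] api.▼┃ 
     │       ┗━━━━━━━━━━━━━━━━━━━━━━━━━━━━━━━━━━━━┛ 
     │         ┃                                    
     │Score:   ┃                                    
     │0        ┃                                    
     │         ┃                                    
     │         ┃                                    
     │         ┃                                    
━━━━━━━━━━━━━━━┛                                    


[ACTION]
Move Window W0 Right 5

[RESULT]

━━━━━━━━━━━━━┃█024-01-15 00:00:04.220 [INFO] cach▲┃ 
 Tetris      ┃2024-01-15 00:00:04.252 [WARN] db.p█┃ 
─────────────┃2024-01-15 00:00:06.629 [ERROR] wor░┃ 
          │Ne┃2024-01-15 00:00:09.525 [ERROR] htt░┃ 
          │ ░┃2024-01-15 00:00:11.451 [INFO] net.░┃ 
          │░░┃2024-01-15 00:00:14.893 [DEBUG] cac░┃ 
          │  ┃2024-01-15 00:00:18.188 [INFO] api.▼┃ 
          │  ┗━━━━━━━━━━━━━━━━━━━━━━━━━━━━━━━━━━━━┛ 
          │         ┃                               
          │Score:   ┃                               
          │0        ┃                               
          │         ┃                               
          │         ┃                               
          │         ┃                               
━━━━━━━━━━━━━━━━━━━━┛                               


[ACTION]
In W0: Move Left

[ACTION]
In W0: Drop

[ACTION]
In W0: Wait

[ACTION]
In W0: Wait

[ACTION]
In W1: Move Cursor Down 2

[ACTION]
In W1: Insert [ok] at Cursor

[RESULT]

━━━━━━━━━━━━━┃2024-01-15 00:00:04.220 [INFO] cach▲┃ 
 Tetris      ┃2024-01-15 00:00:04.252 [WARN] db.p█┃ 
─────────────┃ok█024-01-15 00:00:06.629 [ERROR] w░┃ 
          │Ne┃2024-01-15 00:00:09.525 [ERROR] htt░┃ 
          │ ░┃2024-01-15 00:00:11.451 [INFO] net.░┃ 
          │░░┃2024-01-15 00:00:14.893 [DEBUG] cac░┃ 
          │  ┃2024-01-15 00:00:18.188 [INFO] api.▼┃ 
          │  ┗━━━━━━━━━━━━━━━━━━━━━━━━━━━━━━━━━━━━┛ 
          │         ┃                               
          │Score:   ┃                               
          │0        ┃                               
          │         ┃                               
          │         ┃                               
          │         ┃                               
━━━━━━━━━━━━━━━━━━━━┛                               
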